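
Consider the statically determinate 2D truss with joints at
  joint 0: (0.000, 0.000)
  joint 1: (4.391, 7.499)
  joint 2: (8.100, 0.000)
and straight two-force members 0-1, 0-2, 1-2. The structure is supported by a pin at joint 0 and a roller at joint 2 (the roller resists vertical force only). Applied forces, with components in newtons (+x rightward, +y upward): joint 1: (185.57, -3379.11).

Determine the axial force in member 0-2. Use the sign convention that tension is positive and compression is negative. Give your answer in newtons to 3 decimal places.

990.985

N=3 nodes, M=3 members, R=3 reactions → 2N=6, M+R=6
member 0 (0-1): L=8.6900, (cx,cy)=(0.5053,0.8629)
member 1 (0-2): L=8.1000, (cx,cy)=(1.0000,0.0000)
member 2 (1-2): L=8.3661, (cx,cy)=(0.4433,-0.8964)
solve A·x = −loads:
  F[0-1] = -1593.9533 N (compression)
  F[0-2] = +990.9853 N (tension)
  F[1-2] = -2235.2886 N (compression)
  Rx@0 = -185.5700 N
  Ry@0 = +1375.4975 N
  Ry@2 = +2003.6125 N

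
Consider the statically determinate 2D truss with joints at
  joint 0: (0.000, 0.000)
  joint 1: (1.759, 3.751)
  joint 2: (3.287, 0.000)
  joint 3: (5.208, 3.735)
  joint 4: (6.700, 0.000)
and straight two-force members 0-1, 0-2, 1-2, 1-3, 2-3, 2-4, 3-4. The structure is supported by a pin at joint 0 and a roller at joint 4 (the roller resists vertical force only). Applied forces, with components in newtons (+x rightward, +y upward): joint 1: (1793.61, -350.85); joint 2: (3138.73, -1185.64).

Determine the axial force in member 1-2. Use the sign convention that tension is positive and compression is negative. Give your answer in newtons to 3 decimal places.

-523.913

N=5 nodes, M=7 members, R=3 reactions → 2N=10, M+R=10
member 0 (0-1): L=4.1430, (cx,cy)=(0.4246,0.9054)
member 1 (0-2): L=3.2870, (cx,cy)=(1.0000,0.0000)
member 2 (1-2): L=4.0503, (cx,cy)=(0.3773,-0.9261)
member 3 (1-3): L=3.4490, (cx,cy)=(1.0000,-0.0046)
member 4 (2-3): L=4.2001, (cx,cy)=(0.4574,0.8893)
member 5 (2-4): L=3.4130, (cx,cy)=(1.0000,0.0000)
member 6 (3-4): L=4.0220, (cx,cy)=(0.3710,-0.9286)
solve A·x = −loads:
  F[0-1] = +156.2268 N (tension)
  F[0-2] = +4866.0098 N (tension)
  F[1-2] = -523.9134 N (compression)
  F[1-3] = -1529.6459 N (compression)
  F[2-3] = +1878.8817 N (tension)
  F[2-4] = +670.2761 N (tension)
  F[3-4] = -1806.8595 N (compression)
  Rx@0 = -4932.3400 N
  Ry@0 = -141.4466 N
  Ry@4 = +1677.9366 N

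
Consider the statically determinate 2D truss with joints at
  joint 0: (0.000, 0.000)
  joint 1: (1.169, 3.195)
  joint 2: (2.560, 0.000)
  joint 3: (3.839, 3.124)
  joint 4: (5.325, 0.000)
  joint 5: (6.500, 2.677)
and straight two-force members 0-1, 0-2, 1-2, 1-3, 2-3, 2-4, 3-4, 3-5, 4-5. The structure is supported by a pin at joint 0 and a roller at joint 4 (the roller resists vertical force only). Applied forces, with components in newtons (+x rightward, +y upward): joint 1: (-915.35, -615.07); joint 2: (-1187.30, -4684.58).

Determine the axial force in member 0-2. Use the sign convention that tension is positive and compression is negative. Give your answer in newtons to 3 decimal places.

N=6 nodes, M=9 members, R=3 reactions → 2N=12, M+R=12
member 0 (0-1): L=3.4021, (cx,cy)=(0.3436,0.9391)
member 1 (0-2): L=2.5600, (cx,cy)=(1.0000,0.0000)
member 2 (1-2): L=3.4847, (cx,cy)=(0.3992,-0.9169)
member 3 (1-3): L=2.6709, (cx,cy)=(0.9996,-0.0266)
member 4 (2-3): L=3.3757, (cx,cy)=(0.3789,0.9254)
member 5 (2-4): L=2.7650, (cx,cy)=(1.0000,0.0000)
member 6 (3-4): L=3.4594, (cx,cy)=(0.4296,-0.9030)
member 7 (3-5): L=2.6983, (cx,cy)=(0.9862,-0.1657)
member 8 (4-5): L=2.9235, (cx,cy)=(0.4019,0.9157)
solve A·x = −loads:
  F[0-1] = -3686.1526 N (compression)
  F[0-2] = -836.0628 N (compression)
  F[1-2] = +3151.4018 N (tension)
  F[1-3] = -1609.7740 N (compression)
  F[2-3] = +1939.7652 N (tension)
  F[2-4] = +874.2541 N (tension)
  F[3-4] = -2035.2694 N (compression)
  F[3-5] = -0.0000 N (compression)
  F[4-5] = +0.0000 N (tension)
  Rx@0 = +2102.6500 N
  Ry@0 = +3461.7160 N
  Ry@4 = +1837.9340 N

-836.063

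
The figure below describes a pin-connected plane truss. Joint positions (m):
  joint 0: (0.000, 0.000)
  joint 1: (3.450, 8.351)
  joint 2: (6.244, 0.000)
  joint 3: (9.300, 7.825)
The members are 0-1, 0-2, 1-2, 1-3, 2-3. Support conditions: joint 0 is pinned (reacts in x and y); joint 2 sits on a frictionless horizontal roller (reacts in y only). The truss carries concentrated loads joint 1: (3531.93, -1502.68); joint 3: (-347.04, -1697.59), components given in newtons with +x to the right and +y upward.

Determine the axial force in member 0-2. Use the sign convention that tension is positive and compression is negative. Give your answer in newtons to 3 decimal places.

N=4 nodes, M=5 members, R=3 reactions → 2N=8, M+R=8
member 0 (0-1): L=9.0356, (cx,cy)=(0.3818,0.9242)
member 1 (0-2): L=6.2440, (cx,cy)=(1.0000,0.0000)
member 2 (1-2): L=8.8060, (cx,cy)=(0.3173,-0.9483)
member 3 (1-3): L=5.8736, (cx,cy)=(0.9960,-0.0896)
member 4 (2-3): L=8.4006, (cx,cy)=(0.3638,0.9315)
solve A·x = −loads:
  F[0-1] = +4811.8649 N (tension)
  F[0-2] = +1347.6051 N (tension)
  F[1-2] = -6303.0952 N (compression)
  F[1-3] = +306.4553 N (tension)
  F[2-3] = -1792.9963 N (compression)
  Rx@0 = -3184.8900 N
  Ry@0 = -4447.2945 N
  Ry@2 = +7647.5645 N

1347.605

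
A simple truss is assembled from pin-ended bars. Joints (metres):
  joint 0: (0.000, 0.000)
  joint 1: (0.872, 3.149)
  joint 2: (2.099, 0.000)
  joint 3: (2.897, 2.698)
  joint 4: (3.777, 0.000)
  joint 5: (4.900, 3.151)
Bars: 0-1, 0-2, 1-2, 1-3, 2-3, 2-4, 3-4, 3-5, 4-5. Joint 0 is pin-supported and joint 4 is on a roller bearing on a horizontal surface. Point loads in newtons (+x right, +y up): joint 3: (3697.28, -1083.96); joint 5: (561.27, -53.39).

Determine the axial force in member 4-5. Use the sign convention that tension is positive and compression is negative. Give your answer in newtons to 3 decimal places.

N=6 nodes, M=9 members, R=3 reactions → 2N=12, M+R=12
member 0 (0-1): L=3.2675, (cx,cy)=(0.2669,0.9637)
member 1 (0-2): L=2.0990, (cx,cy)=(1.0000,0.0000)
member 2 (1-2): L=3.3796, (cx,cy)=(0.3631,-0.9318)
member 3 (1-3): L=2.0746, (cx,cy)=(0.9761,-0.2174)
member 4 (2-3): L=2.8135, (cx,cy)=(0.2836,0.9589)
member 5 (2-4): L=1.6780, (cx,cy)=(1.0000,0.0000)
member 6 (3-4): L=2.8379, (cx,cy)=(0.3101,-0.9507)
member 7 (3-5): L=2.0536, (cx,cy)=(0.9754,0.2206)
member 8 (4-5): L=3.3451, (cx,cy)=(0.3357,0.9420)
solve A·x = −loads:
  F[0-1] = +2980.7262 N (tension)
  F[0-2] = +3463.0826 N (tension)
  F[1-2] = -3584.1616 N (compression)
  F[1-3] = +2148.1060 N (tension)
  F[2-3] = +3482.6150 N (tension)
  F[2-4] = +1174.0476 N (tension)
  F[3-4] = -4011.5779 N (compression)
  F[3-5] = +647.1125 N (tension)
  F[4-5] = -208.2204 N (compression)
  Rx@0 = -4258.5500 N
  Ry@0 = -2872.6226 N
  Ry@4 = +4009.9726 N

-208.220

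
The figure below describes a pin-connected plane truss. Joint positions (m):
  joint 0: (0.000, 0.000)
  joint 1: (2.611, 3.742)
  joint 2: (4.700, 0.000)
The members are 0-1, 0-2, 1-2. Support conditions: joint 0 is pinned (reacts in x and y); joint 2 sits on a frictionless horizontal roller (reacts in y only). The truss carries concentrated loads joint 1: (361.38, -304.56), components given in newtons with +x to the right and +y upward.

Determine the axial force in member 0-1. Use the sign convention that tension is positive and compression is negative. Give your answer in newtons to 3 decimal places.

185.774

N=3 nodes, M=3 members, R=3 reactions → 2N=6, M+R=6
member 0 (0-1): L=4.5629, (cx,cy)=(0.5722,0.8201)
member 1 (0-2): L=4.7000, (cx,cy)=(1.0000,0.0000)
member 2 (1-2): L=4.2856, (cx,cy)=(0.4874,-0.8732)
solve A·x = −loads:
  F[0-1] = +185.7744 N (tension)
  F[0-2] = +255.0750 N (tension)
  F[1-2] = -523.2901 N (compression)
  Rx@0 = -361.3800 N
  Ry@0 = -152.3528 N
  Ry@2 = +456.9128 N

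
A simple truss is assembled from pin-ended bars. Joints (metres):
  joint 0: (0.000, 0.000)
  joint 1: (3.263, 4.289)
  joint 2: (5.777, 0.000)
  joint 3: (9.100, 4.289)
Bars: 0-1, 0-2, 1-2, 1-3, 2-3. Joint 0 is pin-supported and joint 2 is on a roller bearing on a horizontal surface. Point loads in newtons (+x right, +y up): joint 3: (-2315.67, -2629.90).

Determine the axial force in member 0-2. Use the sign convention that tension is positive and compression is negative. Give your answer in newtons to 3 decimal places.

-2158.595

N=4 nodes, M=5 members, R=3 reactions → 2N=8, M+R=8
member 0 (0-1): L=5.3891, (cx,cy)=(0.6055,0.7959)
member 1 (0-2): L=5.7770, (cx,cy)=(1.0000,0.0000)
member 2 (1-2): L=4.9715, (cx,cy)=(0.5057,-0.8627)
member 3 (1-3): L=5.8370, (cx,cy)=(1.0000,0.0000)
member 4 (2-3): L=5.4257, (cx,cy)=(0.6125,0.7905)
solve A·x = −loads:
  F[0-1] = -259.4238 N (compression)
  F[0-2] = -2158.5945 N (compression)
  F[1-2] = +239.3194 N (tension)
  F[1-3] = -278.0953 N (compression)
  F[2-3] = -3326.8731 N (compression)
  Rx@0 = +2315.6700 N
  Ry@0 = +206.4655 N
  Ry@2 = +2423.4345 N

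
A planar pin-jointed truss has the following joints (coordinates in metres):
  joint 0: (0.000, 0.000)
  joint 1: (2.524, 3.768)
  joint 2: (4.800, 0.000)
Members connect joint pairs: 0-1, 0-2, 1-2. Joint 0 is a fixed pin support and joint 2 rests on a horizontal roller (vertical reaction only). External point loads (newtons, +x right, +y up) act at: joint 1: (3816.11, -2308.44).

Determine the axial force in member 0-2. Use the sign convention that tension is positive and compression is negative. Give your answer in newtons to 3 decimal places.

N=3 nodes, M=3 members, R=3 reactions → 2N=6, M+R=6
member 0 (0-1): L=4.5352, (cx,cy)=(0.5565,0.8308)
member 1 (0-2): L=4.8000, (cx,cy)=(1.0000,0.0000)
member 2 (1-2): L=4.4020, (cx,cy)=(0.5170,-0.8560)
solve A·x = −loads:
  F[0-1] = +2288.1549 N (tension)
  F[0-2] = +2542.6816 N (tension)
  F[1-2] = -4917.8378 N (compression)
  Rx@0 = -3816.1100 N
  Ry@0 = -1901.0610 N
  Ry@2 = +4209.5010 N

2542.682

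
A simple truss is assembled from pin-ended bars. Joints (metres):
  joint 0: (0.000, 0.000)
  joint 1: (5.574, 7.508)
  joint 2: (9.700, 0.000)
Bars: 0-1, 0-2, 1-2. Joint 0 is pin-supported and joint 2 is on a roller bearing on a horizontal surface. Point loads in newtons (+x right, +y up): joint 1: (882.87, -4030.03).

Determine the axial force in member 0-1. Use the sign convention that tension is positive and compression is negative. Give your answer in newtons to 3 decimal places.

N=3 nodes, M=3 members, R=3 reactions → 2N=6, M+R=6
member 0 (0-1): L=9.3509, (cx,cy)=(0.5961,0.8029)
member 1 (0-2): L=9.7000, (cx,cy)=(1.0000,0.0000)
member 2 (1-2): L=8.5670, (cx,cy)=(0.4816,-0.8764)
solve A·x = −loads:
  F[0-1] = -1283.8912 N (compression)
  F[0-2] = +1648.1868 N (tension)
  F[1-2] = -3422.2152 N (compression)
  Rx@0 = -882.8700 N
  Ry@0 = +1030.8573 N
  Ry@2 = +2999.1727 N

-1283.891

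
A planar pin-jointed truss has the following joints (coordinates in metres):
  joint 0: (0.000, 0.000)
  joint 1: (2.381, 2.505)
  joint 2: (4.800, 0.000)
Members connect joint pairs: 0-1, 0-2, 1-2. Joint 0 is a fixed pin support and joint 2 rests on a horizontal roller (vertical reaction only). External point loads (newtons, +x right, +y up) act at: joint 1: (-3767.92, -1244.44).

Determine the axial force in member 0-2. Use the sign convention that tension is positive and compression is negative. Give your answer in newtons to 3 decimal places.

N=3 nodes, M=3 members, R=3 reactions → 2N=6, M+R=6
member 0 (0-1): L=3.4560, (cx,cy)=(0.6889,0.7248)
member 1 (0-2): L=4.8000, (cx,cy)=(1.0000,0.0000)
member 2 (1-2): L=3.4823, (cx,cy)=(0.6947,-0.7193)
solve A·x = −loads:
  F[0-1] = -3578.1759 N (compression)
  F[0-2] = -1302.7731 N (compression)
  F[1-2] = +1875.4358 N (tension)
  Rx@0 = +3767.9200 N
  Ry@0 = +2593.5292 N
  Ry@2 = -1349.0892 N

-1302.773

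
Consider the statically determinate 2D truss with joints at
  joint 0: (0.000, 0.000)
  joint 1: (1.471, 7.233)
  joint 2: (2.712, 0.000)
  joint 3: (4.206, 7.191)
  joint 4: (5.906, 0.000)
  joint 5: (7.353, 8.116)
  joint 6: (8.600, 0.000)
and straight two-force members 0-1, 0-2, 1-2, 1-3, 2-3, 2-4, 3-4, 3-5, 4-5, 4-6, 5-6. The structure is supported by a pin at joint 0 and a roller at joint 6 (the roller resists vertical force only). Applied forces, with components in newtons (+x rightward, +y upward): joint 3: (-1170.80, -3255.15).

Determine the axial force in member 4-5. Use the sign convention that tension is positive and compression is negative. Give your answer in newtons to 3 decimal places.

N=7 nodes, M=11 members, R=3 reactions → 2N=14, M+R=14
member 0 (0-1): L=7.3811, (cx,cy)=(0.1993,0.9799)
member 1 (0-2): L=2.7120, (cx,cy)=(1.0000,0.0000)
member 2 (1-2): L=7.3387, (cx,cy)=(0.1691,-0.9856)
member 3 (1-3): L=2.7353, (cx,cy)=(0.9999,-0.0154)
member 4 (2-3): L=7.3446, (cx,cy)=(0.2034,0.9791)
member 5 (2-4): L=3.1940, (cx,cy)=(1.0000,0.0000)
member 6 (3-4): L=7.3892, (cx,cy)=(0.2301,-0.9732)
member 7 (3-5): L=3.2801, (cx,cy)=(0.9594,0.2820)
member 8 (4-5): L=8.2440, (cx,cy)=(0.1755,0.9845)
member 9 (4-6): L=2.6940, (cx,cy)=(1.0000,0.0000)
member 10 (5-6): L=8.2112, (cx,cy)=(0.1519,-0.9884)
solve A·x = −loads:
  F[0-1] = -2696.2207 N (compression)
  F[0-2] = -633.4602 N (compression)
  F[1-2] = +2696.2175 N (tension)
  F[1-3] = -993.3974 N (compression)
  F[2-3] = -2714.1332 N (compression)
  F[2-4] = +374.5783 N (tension)
  F[3-4] = -694.7706 N (compression)
  F[3-5] = -223.8198 N (compression)
  F[4-5] = +686.7957 N (tension)
  F[4-6] = +94.1881 N (tension)
  F[5-6] = -620.2097 N (compression)
  Rx@0 = +1170.8000 N
  Ry@0 = +2642.1339 N
  Ry@6 = +613.0161 N

686.796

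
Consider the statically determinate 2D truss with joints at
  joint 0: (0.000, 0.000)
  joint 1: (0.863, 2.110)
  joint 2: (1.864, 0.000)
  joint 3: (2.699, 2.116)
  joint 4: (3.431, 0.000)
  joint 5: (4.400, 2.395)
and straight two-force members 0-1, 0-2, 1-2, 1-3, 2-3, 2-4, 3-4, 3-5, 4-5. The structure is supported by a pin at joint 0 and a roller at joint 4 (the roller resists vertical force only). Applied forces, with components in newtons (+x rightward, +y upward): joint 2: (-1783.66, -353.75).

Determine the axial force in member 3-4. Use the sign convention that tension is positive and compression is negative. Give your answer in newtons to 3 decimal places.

-203.361

N=6 nodes, M=9 members, R=3 reactions → 2N=12, M+R=12
member 0 (0-1): L=2.2797, (cx,cy)=(0.3786,0.9256)
member 1 (0-2): L=1.8640, (cx,cy)=(1.0000,0.0000)
member 2 (1-2): L=2.3354, (cx,cy)=(0.4286,-0.9035)
member 3 (1-3): L=1.8360, (cx,cy)=(1.0000,0.0033)
member 4 (2-3): L=2.2748, (cx,cy)=(0.3671,0.9302)
member 5 (2-4): L=1.5670, (cx,cy)=(1.0000,0.0000)
member 6 (3-4): L=2.2390, (cx,cy)=(0.3269,-0.9450)
member 7 (3-5): L=1.7237, (cx,cy)=(0.9868,0.1619)
member 8 (4-5): L=2.5836, (cx,cy)=(0.3751,0.9270)
solve A·x = −loads:
  F[0-1] = -174.5553 N (compression)
  F[0-2] = -1717.5795 N (compression)
  F[1-2] = +178.3077 N (tension)
  F[1-3] = -142.5075 N (compression)
  F[2-3] = +207.1090 N (tension)
  F[2-4] = +66.4840 N (tension)
  F[3-4] = -203.3607 N (compression)
  F[3-5] = +0.0000 N (tension)
  F[4-5] = +0.0000 N (tension)
  Rx@0 = +1783.6600 N
  Ry@0 = +161.5640 N
  Ry@4 = +192.1860 N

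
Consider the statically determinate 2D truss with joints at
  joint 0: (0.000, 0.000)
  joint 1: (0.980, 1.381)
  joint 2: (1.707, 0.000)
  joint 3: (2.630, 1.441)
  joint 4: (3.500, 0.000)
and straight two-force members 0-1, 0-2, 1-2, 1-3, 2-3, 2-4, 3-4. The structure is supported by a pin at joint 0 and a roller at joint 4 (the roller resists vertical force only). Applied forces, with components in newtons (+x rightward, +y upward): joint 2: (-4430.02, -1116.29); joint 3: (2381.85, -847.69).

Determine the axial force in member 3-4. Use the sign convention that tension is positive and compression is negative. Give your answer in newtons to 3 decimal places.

-2525.541

N=5 nodes, M=7 members, R=3 reactions → 2N=10, M+R=10
member 0 (0-1): L=1.6934, (cx,cy)=(0.5787,0.8155)
member 1 (0-2): L=1.7070, (cx,cy)=(1.0000,0.0000)
member 2 (1-2): L=1.5607, (cx,cy)=(0.4658,-0.8849)
member 3 (1-3): L=1.6511, (cx,cy)=(0.9993,0.0363)
member 4 (2-3): L=1.7113, (cx,cy)=(0.5394,0.8421)
member 5 (2-4): L=1.7930, (cx,cy)=(1.0000,0.0000)
member 6 (3-4): L=1.6833, (cx,cy)=(0.5169,-0.8561)
solve A·x = −loads:
  F[0-1] = +242.8751 N (tension)
  F[0-2] = -2188.7271 N (compression)
  F[1-2] = -213.9679 N (compression)
  F[1-3] = +240.3876 N (tension)
  F[2-3] = +1550.4953 N (tension)
  F[2-4] = +1305.3325 N (tension)
  F[3-4] = -2525.5408 N (compression)
  Rx@0 = +2048.1700 N
  Ry@0 = -198.0707 N
  Ry@4 = +2162.0507 N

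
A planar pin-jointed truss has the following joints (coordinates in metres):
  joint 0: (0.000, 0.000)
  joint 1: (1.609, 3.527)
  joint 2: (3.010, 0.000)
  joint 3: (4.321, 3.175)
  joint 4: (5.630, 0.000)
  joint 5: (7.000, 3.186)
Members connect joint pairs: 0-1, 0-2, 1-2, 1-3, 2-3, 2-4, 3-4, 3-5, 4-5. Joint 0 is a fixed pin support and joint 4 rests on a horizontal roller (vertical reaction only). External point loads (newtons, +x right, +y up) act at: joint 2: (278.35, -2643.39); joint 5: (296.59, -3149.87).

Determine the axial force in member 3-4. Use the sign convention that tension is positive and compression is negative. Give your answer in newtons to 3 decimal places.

-2531.923

N=6 nodes, M=9 members, R=3 reactions → 2N=12, M+R=12
member 0 (0-1): L=3.8767, (cx,cy)=(0.4150,0.9098)
member 1 (0-2): L=3.0100, (cx,cy)=(1.0000,0.0000)
member 2 (1-2): L=3.7951, (cx,cy)=(0.3692,-0.9294)
member 3 (1-3): L=2.7347, (cx,cy)=(0.9917,-0.1287)
member 4 (2-3): L=3.4350, (cx,cy)=(0.3817,0.9243)
member 5 (2-4): L=2.6200, (cx,cy)=(1.0000,0.0000)
member 6 (3-4): L=3.4343, (cx,cy)=(0.3812,-0.9245)
member 7 (3-5): L=2.6790, (cx,cy)=(1.0000,0.0041)
member 8 (4-5): L=3.4681, (cx,cy)=(0.3950,0.9187)
solve A·x = −loads:
  F[0-1] = -325.1400 N (compression)
  F[0-2] = +709.8882 N (tension)
  F[1-2] = +355.4689 N (tension)
  F[1-3] = -268.4070 N (compression)
  F[2-3] = +2502.4561 N (tension)
  F[2-4] = -392.3167 N (compression)
  F[3-4] = -2531.9233 N (compression)
  F[3-5] = +1653.9881 N (tension)
  F[4-5] = -3436.1318 N (compression)
  Rx@0 = -574.9400 N
  Ry@0 = +295.8125 N
  Ry@4 = +5497.4475 N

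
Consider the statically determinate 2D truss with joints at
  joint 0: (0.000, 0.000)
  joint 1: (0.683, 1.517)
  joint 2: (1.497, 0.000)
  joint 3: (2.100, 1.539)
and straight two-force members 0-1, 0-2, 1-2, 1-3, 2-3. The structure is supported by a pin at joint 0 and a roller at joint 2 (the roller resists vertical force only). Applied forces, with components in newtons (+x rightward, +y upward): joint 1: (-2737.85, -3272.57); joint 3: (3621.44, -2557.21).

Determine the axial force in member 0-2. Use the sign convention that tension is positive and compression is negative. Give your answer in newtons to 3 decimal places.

N=4 nodes, M=5 members, R=3 reactions → 2N=8, M+R=8
member 0 (0-1): L=1.6637, (cx,cy)=(0.4105,0.9118)
member 1 (0-2): L=1.4970, (cx,cy)=(1.0000,0.0000)
member 2 (1-2): L=1.7216, (cx,cy)=(0.4728,-0.8812)
member 3 (1-3): L=1.4172, (cx,cy)=(0.9999,0.0155)
member 4 (2-3): L=1.6529, (cx,cy)=(0.3648,0.9311)
solve A·x = −loads:
  F[0-1] = +218.4594 N (tension)
  F[0-2] = +793.9038 N (tension)
  F[1-2] = -3858.0379 N (compression)
  F[1-3] = +4652.2455 N (tension)
  F[2-3] = -2824.0594 N (compression)
  Rx@0 = -883.5900 N
  Ry@0 = -199.2006 N
  Ry@2 = +6028.9806 N

793.904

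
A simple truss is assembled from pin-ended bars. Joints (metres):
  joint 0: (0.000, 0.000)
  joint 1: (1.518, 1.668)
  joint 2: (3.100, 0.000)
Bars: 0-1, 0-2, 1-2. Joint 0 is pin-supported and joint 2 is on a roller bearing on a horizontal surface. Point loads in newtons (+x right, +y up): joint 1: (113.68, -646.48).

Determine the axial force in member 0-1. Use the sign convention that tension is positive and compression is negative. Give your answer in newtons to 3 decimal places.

N=3 nodes, M=3 members, R=3 reactions → 2N=6, M+R=6
member 0 (0-1): L=2.2553, (cx,cy)=(0.6731,0.7396)
member 1 (0-2): L=3.1000, (cx,cy)=(1.0000,0.0000)
member 2 (1-2): L=2.2989, (cx,cy)=(0.6882,-0.7256)
solve A·x = −loads:
  F[0-1] = -363.3773 N (compression)
  F[0-2] = +358.2583 N (tension)
  F[1-2] = -520.6072 N (compression)
  Rx@0 = -113.6800 N
  Ry@0 = +268.7462 N
  Ry@2 = +377.7338 N

-363.377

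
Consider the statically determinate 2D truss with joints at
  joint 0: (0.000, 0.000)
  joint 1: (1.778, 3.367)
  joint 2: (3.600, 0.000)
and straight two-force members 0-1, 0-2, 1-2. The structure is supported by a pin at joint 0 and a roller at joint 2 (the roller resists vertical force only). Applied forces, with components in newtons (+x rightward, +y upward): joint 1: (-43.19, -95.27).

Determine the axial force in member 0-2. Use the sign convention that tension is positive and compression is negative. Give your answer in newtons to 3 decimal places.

N=3 nodes, M=3 members, R=3 reactions → 2N=6, M+R=6
member 0 (0-1): L=3.8076, (cx,cy)=(0.4670,0.8843)
member 1 (0-2): L=3.6000, (cx,cy)=(1.0000,0.0000)
member 2 (1-2): L=3.8284, (cx,cy)=(0.4759,-0.8795)
solve A·x = −loads:
  F[0-1] = -100.2080 N (compression)
  F[0-2] = +3.6030 N (tension)
  F[1-2] = -7.5705 N (compression)
  Rx@0 = +43.1900 N
  Ry@0 = +88.6119 N
  Ry@2 = +6.6581 N

3.603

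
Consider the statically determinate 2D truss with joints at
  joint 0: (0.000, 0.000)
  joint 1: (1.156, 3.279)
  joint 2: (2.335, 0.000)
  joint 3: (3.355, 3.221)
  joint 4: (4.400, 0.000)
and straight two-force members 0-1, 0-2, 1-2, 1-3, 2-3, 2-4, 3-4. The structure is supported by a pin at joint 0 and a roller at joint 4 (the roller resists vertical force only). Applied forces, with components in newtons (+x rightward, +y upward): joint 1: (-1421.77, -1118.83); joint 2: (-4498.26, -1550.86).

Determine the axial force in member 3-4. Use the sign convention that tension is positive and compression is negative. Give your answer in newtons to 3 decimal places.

N=5 nodes, M=7 members, R=3 reactions → 2N=10, M+R=10
member 0 (0-1): L=3.4768, (cx,cy)=(0.3325,0.9431)
member 1 (0-2): L=2.3350, (cx,cy)=(1.0000,0.0000)
member 2 (1-2): L=3.4845, (cx,cy)=(0.3384,-0.9410)
member 3 (1-3): L=2.1998, (cx,cy)=(0.9997,-0.0264)
member 4 (2-3): L=3.3786, (cx,cy)=(0.3019,0.9533)
member 5 (2-4): L=2.0650, (cx,cy)=(1.0000,0.0000)
member 6 (3-4): L=3.3863, (cx,cy)=(0.3086,-0.9512)
solve A·x = −loads:
  F[0-1] = -2769.8566 N (compression)
  F[0-2] = -4999.0828 N (compression)
  F[1-2] = +1588.0702 N (tension)
  F[1-3] = -36.5191 N (compression)
  F[2-3] = +59.2188 N (tension)
  F[2-4] = +18.6285 N (tension)
  F[3-4] = -60.3648 N (compression)
  Rx@0 = +5920.0300 N
  Ry@0 = +2612.2714 N
  Ry@4 = +57.4186 N

-60.365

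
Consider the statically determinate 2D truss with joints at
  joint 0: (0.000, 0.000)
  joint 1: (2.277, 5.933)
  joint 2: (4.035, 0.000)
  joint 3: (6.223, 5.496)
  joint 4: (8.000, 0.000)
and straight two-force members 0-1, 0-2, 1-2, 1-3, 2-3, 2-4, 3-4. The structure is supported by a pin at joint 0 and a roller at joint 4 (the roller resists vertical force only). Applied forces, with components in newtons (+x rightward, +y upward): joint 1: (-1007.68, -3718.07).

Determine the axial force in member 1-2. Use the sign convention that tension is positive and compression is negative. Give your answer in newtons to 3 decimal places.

N=5 nodes, M=7 members, R=3 reactions → 2N=10, M+R=10
member 0 (0-1): L=6.3549, (cx,cy)=(0.3583,0.9336)
member 1 (0-2): L=4.0350, (cx,cy)=(1.0000,0.0000)
member 2 (1-2): L=6.1880, (cx,cy)=(0.2841,-0.9588)
member 3 (1-3): L=3.9701, (cx,cy)=(0.9939,-0.1101)
member 4 (2-3): L=5.9155, (cx,cy)=(0.3699,0.9291)
member 5 (2-4): L=3.9650, (cx,cy)=(1.0000,0.0000)
member 6 (3-4): L=5.7761, (cx,cy)=(0.3076,-0.9515)
solve A·x = −loads:
  F[0-1] = -3649.4399 N (compression)
  F[0-2] = +299.9294 N (tension)
  F[1-2] = -299.4820 N (compression)
  F[1-3] = -216.1602 N (compression)
  F[2-3] = +309.0598 N (tension)
  F[2-4] = +100.5334 N (tension)
  F[3-4] = -326.7836 N (compression)
  Rx@0 = +1007.6800 N
  Ry@0 = +3407.1350 N
  Ry@4 = +310.9350 N

-299.482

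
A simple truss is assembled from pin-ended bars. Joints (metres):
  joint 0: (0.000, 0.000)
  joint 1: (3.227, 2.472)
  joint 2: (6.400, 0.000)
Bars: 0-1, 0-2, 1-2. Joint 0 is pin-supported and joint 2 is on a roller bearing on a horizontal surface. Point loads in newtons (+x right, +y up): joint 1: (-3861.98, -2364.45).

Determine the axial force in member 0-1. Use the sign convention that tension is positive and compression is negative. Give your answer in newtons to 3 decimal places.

-4380.641

N=3 nodes, M=3 members, R=3 reactions → 2N=6, M+R=6
member 0 (0-1): L=4.0650, (cx,cy)=(0.7938,0.6081)
member 1 (0-2): L=6.4000, (cx,cy)=(1.0000,0.0000)
member 2 (1-2): L=4.0223, (cx,cy)=(0.7889,-0.6146)
solve A·x = −loads:
  F[0-1] = -4380.6407 N (compression)
  F[0-2] = -384.4179 N (compression)
  F[1-2] = +487.3102 N (tension)
  Rx@0 = +3861.9800 N
  Ry@0 = +2663.9398 N
  Ry@2 = -299.4898 N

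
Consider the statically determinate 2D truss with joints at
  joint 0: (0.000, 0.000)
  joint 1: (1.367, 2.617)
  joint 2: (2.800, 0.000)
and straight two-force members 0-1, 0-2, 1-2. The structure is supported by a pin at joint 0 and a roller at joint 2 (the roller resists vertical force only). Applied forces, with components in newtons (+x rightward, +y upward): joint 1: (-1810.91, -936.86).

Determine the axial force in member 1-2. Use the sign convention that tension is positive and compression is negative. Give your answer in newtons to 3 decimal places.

N=3 nodes, M=3 members, R=3 reactions → 2N=6, M+R=6
member 0 (0-1): L=2.9525, (cx,cy)=(0.4630,0.8864)
member 1 (0-2): L=2.8000, (cx,cy)=(1.0000,0.0000)
member 2 (1-2): L=2.9837, (cx,cy)=(0.4803,-0.8771)
solve A·x = −loads:
  F[0-1] = -2450.4970 N (compression)
  F[0-2] = -676.3441 N (compression)
  F[1-2] = +1408.2171 N (tension)
  Rx@0 = +1810.9100 N
  Ry@0 = +2172.0257 N
  Ry@2 = -1235.1657 N

1408.217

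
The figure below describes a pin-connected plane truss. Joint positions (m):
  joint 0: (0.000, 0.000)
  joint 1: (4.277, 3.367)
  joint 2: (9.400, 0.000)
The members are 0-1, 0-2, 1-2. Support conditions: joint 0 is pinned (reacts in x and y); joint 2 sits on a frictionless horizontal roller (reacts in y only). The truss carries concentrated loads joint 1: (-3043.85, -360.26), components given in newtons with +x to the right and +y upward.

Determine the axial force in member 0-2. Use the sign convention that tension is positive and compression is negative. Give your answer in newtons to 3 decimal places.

N=3 nodes, M=3 members, R=3 reactions → 2N=6, M+R=6
member 0 (0-1): L=5.4433, (cx,cy)=(0.7857,0.6186)
member 1 (0-2): L=9.4000, (cx,cy)=(1.0000,0.0000)
member 2 (1-2): L=6.1304, (cx,cy)=(0.8357,-0.5492)
solve A·x = −loads:
  F[0-1] = -2080.0305 N (compression)
  F[0-2] = -1409.4912 N (compression)
  F[1-2] = +1686.6575 N (tension)
  Rx@0 = +3043.8500 N
  Ry@0 = +1286.6229 N
  Ry@2 = -926.3629 N

-1409.491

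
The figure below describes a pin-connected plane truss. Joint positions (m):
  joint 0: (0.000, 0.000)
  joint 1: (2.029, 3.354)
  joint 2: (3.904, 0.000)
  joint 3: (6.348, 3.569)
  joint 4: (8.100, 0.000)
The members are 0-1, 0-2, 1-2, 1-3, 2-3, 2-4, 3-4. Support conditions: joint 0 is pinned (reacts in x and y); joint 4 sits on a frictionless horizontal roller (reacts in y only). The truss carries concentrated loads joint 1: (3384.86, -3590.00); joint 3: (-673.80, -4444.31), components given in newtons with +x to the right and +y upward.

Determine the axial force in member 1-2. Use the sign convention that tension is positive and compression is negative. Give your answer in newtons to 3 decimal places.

-1435.524

N=5 nodes, M=7 members, R=3 reactions → 2N=10, M+R=10
member 0 (0-1): L=3.9200, (cx,cy)=(0.5176,0.8556)
member 1 (0-2): L=3.9040, (cx,cy)=(1.0000,0.0000)
member 2 (1-2): L=3.8425, (cx,cy)=(0.4880,-0.8729)
member 3 (1-3): L=4.3243, (cx,cy)=(0.9988,0.0497)
member 4 (2-3): L=4.3256, (cx,cy)=(0.5650,0.8251)
member 5 (2-4): L=4.1960, (cx,cy)=(1.0000,0.0000)
member 6 (3-4): L=3.9758, (cx,cy)=(0.4407,-0.8977)
solve A·x = −loads:
  F[0-1] = -2977.1663 N (compression)
  F[0-2] = +4252.0596 N (tension)
  F[1-2] = -1435.5245 N (compression)
  F[1-3] = -4230.6112 N (compression)
  F[2-3] = +1518.6530 N (tension)
  F[2-4] = +2693.5294 N (tension)
  F[3-4] = -6112.4593 N (compression)
  Rx@0 = -2711.0600 N
  Ry@0 = +2547.3201 N
  Ry@4 = +5486.9899 N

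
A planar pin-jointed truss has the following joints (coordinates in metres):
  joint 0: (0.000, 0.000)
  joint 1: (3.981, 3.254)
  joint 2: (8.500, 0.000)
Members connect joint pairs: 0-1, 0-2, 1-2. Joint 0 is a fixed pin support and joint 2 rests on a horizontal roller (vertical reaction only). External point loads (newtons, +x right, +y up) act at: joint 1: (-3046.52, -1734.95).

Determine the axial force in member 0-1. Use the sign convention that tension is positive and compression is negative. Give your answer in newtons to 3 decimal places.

-3300.315

N=3 nodes, M=3 members, R=3 reactions → 2N=6, M+R=6
member 0 (0-1): L=5.1417, (cx,cy)=(0.7743,0.6329)
member 1 (0-2): L=8.5000, (cx,cy)=(1.0000,0.0000)
member 2 (1-2): L=5.5687, (cx,cy)=(0.8115,-0.5843)
solve A·x = −loads:
  F[0-1] = -3300.3151 N (compression)
  F[0-2] = -491.2164 N (compression)
  F[1-2] = +605.3138 N (tension)
  Rx@0 = +3046.5200 N
  Ry@0 = +2088.6606 N
  Ry@2 = -353.7106 N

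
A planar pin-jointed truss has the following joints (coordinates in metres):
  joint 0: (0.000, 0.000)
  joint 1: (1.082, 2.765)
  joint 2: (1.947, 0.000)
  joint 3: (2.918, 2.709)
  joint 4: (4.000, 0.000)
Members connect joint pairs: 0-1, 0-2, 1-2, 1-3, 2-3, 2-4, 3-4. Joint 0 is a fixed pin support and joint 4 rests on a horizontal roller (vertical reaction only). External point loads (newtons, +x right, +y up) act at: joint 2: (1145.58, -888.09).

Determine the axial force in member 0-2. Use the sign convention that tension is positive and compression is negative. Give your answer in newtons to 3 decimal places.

N=5 nodes, M=7 members, R=3 reactions → 2N=10, M+R=10
member 0 (0-1): L=2.9692, (cx,cy)=(0.3644,0.9312)
member 1 (0-2): L=1.9470, (cx,cy)=(1.0000,0.0000)
member 2 (1-2): L=2.8971, (cx,cy)=(0.2986,-0.9544)
member 3 (1-3): L=1.8369, (cx,cy)=(0.9995,-0.0305)
member 4 (2-3): L=2.8778, (cx,cy)=(0.3374,0.9414)
member 5 (2-4): L=2.0530, (cx,cy)=(1.0000,0.0000)
member 6 (3-4): L=2.9171, (cx,cy)=(0.3709,-0.9287)
solve A·x = −loads:
  F[0-1] = -489.4692 N (compression)
  F[0-2] = +1323.9485 N (tension)
  F[1-2] = +487.9529 N (tension)
  F[1-3] = -324.2071 N (compression)
  F[2-3] = +448.7077 N (tension)
  F[2-4] = +172.6558 N (tension)
  F[3-4] = -465.4827 N (compression)
  Rx@0 = -1145.5800 N
  Ry@0 = +455.8122 N
  Ry@4 = +432.2778 N

1323.948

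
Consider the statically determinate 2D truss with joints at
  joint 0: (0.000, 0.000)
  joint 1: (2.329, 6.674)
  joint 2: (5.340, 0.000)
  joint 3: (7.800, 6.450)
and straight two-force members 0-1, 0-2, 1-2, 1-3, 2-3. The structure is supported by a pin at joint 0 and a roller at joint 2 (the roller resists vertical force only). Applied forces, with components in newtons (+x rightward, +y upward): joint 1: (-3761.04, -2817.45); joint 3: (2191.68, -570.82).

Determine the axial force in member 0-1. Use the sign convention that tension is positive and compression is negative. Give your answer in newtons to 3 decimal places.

N=4 nodes, M=5 members, R=3 reactions → 2N=8, M+R=8
member 0 (0-1): L=7.0687, (cx,cy)=(0.3295,0.9442)
member 1 (0-2): L=5.3400, (cx,cy)=(1.0000,0.0000)
member 2 (1-2): L=7.3218, (cx,cy)=(0.4112,-0.9115)
member 3 (1-3): L=5.4756, (cx,cy)=(0.9992,-0.0409)
member 4 (2-3): L=6.9032, (cx,cy)=(0.3564,0.9343)
solve A·x = −loads:
  F[0-1] = -3578.8555 N (compression)
  F[0-2] = -390.1963 N (compression)
  F[1-2] = +509.5176 N (tension)
  F[1-3] = +2374.3303 N (tension)
  F[2-3] = -506.9715 N (compression)
  Rx@0 = +1569.3600 N
  Ry@0 = +3379.0205 N
  Ry@2 = +9.2495 N

-3578.856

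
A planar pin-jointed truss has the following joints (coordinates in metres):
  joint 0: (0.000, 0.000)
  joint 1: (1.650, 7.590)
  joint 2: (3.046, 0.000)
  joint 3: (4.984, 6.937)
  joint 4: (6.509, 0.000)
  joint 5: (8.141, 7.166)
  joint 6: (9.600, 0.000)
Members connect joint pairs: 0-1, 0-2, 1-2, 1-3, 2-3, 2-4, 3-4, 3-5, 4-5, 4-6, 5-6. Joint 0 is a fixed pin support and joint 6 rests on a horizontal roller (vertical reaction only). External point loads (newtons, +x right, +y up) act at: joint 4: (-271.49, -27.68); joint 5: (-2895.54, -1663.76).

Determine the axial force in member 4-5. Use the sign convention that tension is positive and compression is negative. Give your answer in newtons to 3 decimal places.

N=7 nodes, M=11 members, R=3 reactions → 2N=14, M+R=14
member 0 (0-1): L=7.7673, (cx,cy)=(0.2124,0.9772)
member 1 (0-2): L=3.0460, (cx,cy)=(1.0000,0.0000)
member 2 (1-2): L=7.7173, (cx,cy)=(0.1809,-0.9835)
member 3 (1-3): L=3.3973, (cx,cy)=(0.9814,-0.1922)
member 4 (2-3): L=7.2026, (cx,cy)=(0.2691,0.9631)
member 5 (2-4): L=3.4630, (cx,cy)=(1.0000,0.0000)
member 6 (3-4): L=7.1026, (cx,cy)=(0.2147,-0.9767)
member 7 (3-5): L=3.1653, (cx,cy)=(0.9974,0.0723)
member 8 (4-5): L=7.3495, (cx,cy)=(0.2221,0.9750)
member 9 (4-6): L=3.0910, (cx,cy)=(1.0000,0.0000)
member 10 (5-6): L=7.3130, (cx,cy)=(0.1995,-0.9799)
solve A·x = −loads:
  F[0-1] = -2479.7665 N (compression)
  F[0-2] = -2640.2541 N (compression)
  F[1-2] = +2664.7137 N (tension)
  F[1-3] = -1027.9687 N (compression)
  F[2-3] = -2721.1054 N (compression)
  F[2-4] = -1426.0648 N (compression)
  F[3-4] = +2314.8185 N (tension)
  F[3-5] = -2243.8568 N (compression)
  F[4-5] = -2290.3334 N (compression)
  F[4-6] = -148.9803 N (compression)
  F[5-6] = +746.7414 N (tension)
  Rx@0 = +3167.0300 N
  Ry@0 = +2423.1692 N
  Ry@6 = -731.7292 N

-2290.333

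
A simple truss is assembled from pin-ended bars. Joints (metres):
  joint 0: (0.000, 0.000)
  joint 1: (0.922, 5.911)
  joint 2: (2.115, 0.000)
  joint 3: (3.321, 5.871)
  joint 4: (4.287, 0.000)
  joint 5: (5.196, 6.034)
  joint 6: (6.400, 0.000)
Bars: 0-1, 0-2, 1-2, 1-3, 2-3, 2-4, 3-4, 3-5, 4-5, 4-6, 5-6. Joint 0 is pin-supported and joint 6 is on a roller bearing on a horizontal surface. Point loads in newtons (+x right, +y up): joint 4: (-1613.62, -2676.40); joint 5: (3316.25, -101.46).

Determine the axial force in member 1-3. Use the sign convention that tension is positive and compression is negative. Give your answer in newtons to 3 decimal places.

N=7 nodes, M=11 members, R=3 reactions → 2N=14, M+R=14
member 0 (0-1): L=5.9825, (cx,cy)=(0.1541,0.9881)
member 1 (0-2): L=2.1150, (cx,cy)=(1.0000,0.0000)
member 2 (1-2): L=6.0302, (cx,cy)=(0.1978,-0.9802)
member 3 (1-3): L=2.3993, (cx,cy)=(0.9999,-0.0167)
member 4 (2-3): L=5.9936, (cx,cy)=(0.2012,0.9795)
member 5 (2-4): L=2.1720, (cx,cy)=(1.0000,0.0000)
member 6 (3-4): L=5.9499, (cx,cy)=(0.1624,-0.9867)
member 7 (3-5): L=1.8821, (cx,cy)=(0.9962,0.0866)
member 8 (4-5): L=6.1021, (cx,cy)=(0.1490,0.9888)
member 9 (4-6): L=2.1130, (cx,cy)=(1.0000,0.0000)
member 10 (5-6): L=6.1529, (cx,cy)=(0.1957,-0.9807)
solve A·x = −loads:
  F[0-1] = +2250.7754 N (tension)
  F[0-2] = +1355.7476 N (tension)
  F[1-2] = -2282.3074 N (compression)
  F[1-3] = +798.5203 N (tension)
  F[2-3] = +2283.9096 N (tension)
  F[2-4] = +444.6636 N (tension)
  F[3-4] = -2112.7369 N (compression)
  F[3-5] = +1607.0171 N (tension)
  F[4-5] = +4814.8281 N (tension)
  F[4-6] = +998.0279 N (tension)
  F[5-6] = -5100.3440 N (compression)
  Rx@0 = -1702.6300 N
  Ry@0 = -2223.8846 N
  Ry@6 = +5001.7446 N

798.520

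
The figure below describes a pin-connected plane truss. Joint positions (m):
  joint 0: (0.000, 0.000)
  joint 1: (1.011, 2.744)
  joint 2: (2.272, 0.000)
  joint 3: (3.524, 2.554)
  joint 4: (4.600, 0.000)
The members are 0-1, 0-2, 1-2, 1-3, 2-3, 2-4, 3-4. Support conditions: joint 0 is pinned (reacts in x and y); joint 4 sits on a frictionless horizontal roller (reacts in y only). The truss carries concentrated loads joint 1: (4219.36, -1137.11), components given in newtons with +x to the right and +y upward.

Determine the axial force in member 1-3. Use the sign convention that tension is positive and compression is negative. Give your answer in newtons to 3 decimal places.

N=5 nodes, M=7 members, R=3 reactions → 2N=10, M+R=10
member 0 (0-1): L=2.9243, (cx,cy)=(0.3457,0.9383)
member 1 (0-2): L=2.2720, (cx,cy)=(1.0000,0.0000)
member 2 (1-2): L=3.0199, (cx,cy)=(0.4176,-0.9086)
member 3 (1-3): L=2.5202, (cx,cy)=(0.9972,-0.0754)
member 4 (2-3): L=2.8444, (cx,cy)=(0.4402,0.8979)
member 5 (2-4): L=2.3280, (cx,cy)=(1.0000,0.0000)
member 6 (3-4): L=2.7714, (cx,cy)=(0.3883,-0.9216)
solve A·x = −loads:
  F[0-1] = +1736.8456 N (tension)
  F[0-2] = +3618.8956 N (tension)
  F[1-2] = -2842.6789 N (compression)
  F[1-3] = -2438.8286 N (compression)
  F[2-3] = +2876.6518 N (tension)
  F[2-4] = +1165.6766 N (tension)
  F[3-4] = -3002.3823 N (compression)
  Rx@0 = -4219.3600 N
  Ry@0 = -1629.7470 N
  Ry@4 = +2766.8570 N

-2438.829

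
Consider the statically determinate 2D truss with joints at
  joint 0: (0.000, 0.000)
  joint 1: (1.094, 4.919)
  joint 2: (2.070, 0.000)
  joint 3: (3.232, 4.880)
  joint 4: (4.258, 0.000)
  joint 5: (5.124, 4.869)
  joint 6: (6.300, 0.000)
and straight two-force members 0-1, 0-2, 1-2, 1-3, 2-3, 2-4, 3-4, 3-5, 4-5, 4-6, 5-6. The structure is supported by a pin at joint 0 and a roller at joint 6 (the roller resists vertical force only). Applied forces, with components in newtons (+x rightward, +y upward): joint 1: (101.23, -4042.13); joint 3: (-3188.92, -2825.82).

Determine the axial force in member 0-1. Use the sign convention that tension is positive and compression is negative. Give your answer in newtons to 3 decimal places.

-7281.105

N=7 nodes, M=11 members, R=3 reactions → 2N=14, M+R=14
member 0 (0-1): L=5.0392, (cx,cy)=(0.2171,0.9761)
member 1 (0-2): L=2.0700, (cx,cy)=(1.0000,0.0000)
member 2 (1-2): L=5.0149, (cx,cy)=(0.1946,-0.9809)
member 3 (1-3): L=2.1384, (cx,cy)=(0.9998,-0.0182)
member 4 (2-3): L=5.0164, (cx,cy)=(0.2316,0.9728)
member 5 (2-4): L=2.1880, (cx,cy)=(1.0000,0.0000)
member 6 (3-4): L=4.9867, (cx,cy)=(0.2057,-0.9786)
member 7 (3-5): L=1.8920, (cx,cy)=(1.0000,-0.0058)
member 8 (4-5): L=4.9454, (cx,cy)=(0.1751,0.9845)
member 9 (4-6): L=2.0420, (cx,cy)=(1.0000,0.0000)
member 10 (5-6): L=5.0090, (cx,cy)=(0.2348,-0.9720)
solve A·x = −loads:
  F[0-1] = -7281.1048 N (compression)
  F[0-2] = -1506.9727 N (compression)
  F[1-2] = +3167.8184 N (tension)
  F[1-3] = -2298.8516 N (compression)
  F[2-3] = -3194.1193 N (compression)
  F[2-4] = -150.5698 N (compression)
  F[3-4] = +244.1382 N (tension)
  F[3-5] = +100.3406 N (tension)
  F[4-5] = -242.6644 N (compression)
  F[4-6] = -57.8455 N (compression)
  F[5-6] = +246.3849 N (tension)
  Rx@0 = +3087.6900 N
  Ry@0 = +7107.4482 N
  Ry@6 = -239.4982 N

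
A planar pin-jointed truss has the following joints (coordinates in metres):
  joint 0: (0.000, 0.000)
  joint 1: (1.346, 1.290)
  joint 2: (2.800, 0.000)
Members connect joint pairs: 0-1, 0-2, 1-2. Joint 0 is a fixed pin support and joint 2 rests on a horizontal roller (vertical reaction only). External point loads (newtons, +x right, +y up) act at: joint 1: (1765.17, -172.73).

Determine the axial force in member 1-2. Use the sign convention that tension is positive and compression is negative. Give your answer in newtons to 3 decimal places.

-1350.498

N=3 nodes, M=3 members, R=3 reactions → 2N=6, M+R=6
member 0 (0-1): L=1.8644, (cx,cy)=(0.7220,0.6919)
member 1 (0-2): L=2.8000, (cx,cy)=(1.0000,0.0000)
member 2 (1-2): L=1.9438, (cx,cy)=(0.7480,-0.6637)
solve A·x = −loads:
  F[0-1] = +1045.6899 N (tension)
  F[0-2] = +1010.2176 N (tension)
  F[1-2] = -1350.4979 N (compression)
  Rx@0 = -1765.1700 N
  Ry@0 = -723.5428 N
  Ry@2 = +896.2728 N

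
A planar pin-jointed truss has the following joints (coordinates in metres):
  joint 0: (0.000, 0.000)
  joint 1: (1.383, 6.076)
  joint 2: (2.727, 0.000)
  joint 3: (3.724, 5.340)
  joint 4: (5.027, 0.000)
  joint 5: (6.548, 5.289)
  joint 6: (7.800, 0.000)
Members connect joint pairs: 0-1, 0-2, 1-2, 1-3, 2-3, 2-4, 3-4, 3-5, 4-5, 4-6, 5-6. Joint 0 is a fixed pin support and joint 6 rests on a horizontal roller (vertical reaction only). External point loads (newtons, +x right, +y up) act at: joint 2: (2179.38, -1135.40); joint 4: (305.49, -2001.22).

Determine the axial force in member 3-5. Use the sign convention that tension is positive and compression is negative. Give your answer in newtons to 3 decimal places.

-879.911

N=7 nodes, M=11 members, R=3 reactions → 2N=14, M+R=14
member 0 (0-1): L=6.2314, (cx,cy)=(0.2219,0.9751)
member 1 (0-2): L=2.7270, (cx,cy)=(1.0000,0.0000)
member 2 (1-2): L=6.2229, (cx,cy)=(0.2160,-0.9764)
member 3 (1-3): L=2.4540, (cx,cy)=(0.9540,-0.2999)
member 4 (2-3): L=5.4323, (cx,cy)=(0.1835,0.9830)
member 5 (2-4): L=2.3000, (cx,cy)=(1.0000,0.0000)
member 6 (3-4): L=5.4967, (cx,cy)=(0.2371,-0.9715)
member 7 (3-5): L=2.8245, (cx,cy)=(0.9998,-0.0181)
member 8 (4-5): L=5.5034, (cx,cy)=(0.2764,0.9610)
member 9 (4-6): L=2.7730, (cx,cy)=(1.0000,0.0000)
member 10 (5-6): L=5.4352, (cx,cy)=(0.2304,-0.9731)
solve A·x = −loads:
  F[0-1] = -1486.9912 N (compression)
  F[0-2] = +2814.8931 N (tension)
  F[1-2] = +1710.1494 N (tension)
  F[1-3] = -733.1273 N (compression)
  F[2-3] = -543.6212 N (compression)
  F[2-4] = +1104.6391 N (tension)
  F[3-4] = +340.0878 N (tension)
  F[3-5] = -879.9112 N (compression)
  F[4-5] = +1738.5431 N (tension)
  F[4-6] = +399.2751 N (tension)
  F[5-6] = -1733.3276 N (compression)
  Rx@0 = -2484.8700 N
  Ry@0 = +1449.9061 N
  Ry@6 = +1686.7139 N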